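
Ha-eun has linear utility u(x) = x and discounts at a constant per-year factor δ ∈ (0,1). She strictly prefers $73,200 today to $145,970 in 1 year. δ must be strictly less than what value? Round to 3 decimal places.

δ < 0.501

Under u(x) = x this choice says 73200 > δ·145970.
So δ < 73200/145970 = 0.50147.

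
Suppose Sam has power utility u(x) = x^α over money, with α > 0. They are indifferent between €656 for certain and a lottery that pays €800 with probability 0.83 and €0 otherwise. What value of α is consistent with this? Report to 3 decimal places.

The lottery's expected utility is 0.83·u(800) + 0.17·u(0) = 0.83·800^α (since u(0) = 0 for α > 0).
Setting u(656) equal to that: 656^α = 0.83·800^α ⇒ (656/800)^α = 0.83.
Take logs: α = ln 0.83 / ln(656/800) ≈ 0.93892.

α ≈ 0.939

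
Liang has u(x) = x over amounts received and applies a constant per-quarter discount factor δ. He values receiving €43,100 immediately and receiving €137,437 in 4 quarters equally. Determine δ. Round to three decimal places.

Equating discounted utilities: u(43100) = δ^4·u(137437) ⇒ δ^4 = u(43100)/u(137437).
With u(x) = x: δ^4 = 43100/137437 = 0.31360.
Taking the 4th root: δ = 0.31360^(1/4) ≈ 0.748.

δ ≈ 0.748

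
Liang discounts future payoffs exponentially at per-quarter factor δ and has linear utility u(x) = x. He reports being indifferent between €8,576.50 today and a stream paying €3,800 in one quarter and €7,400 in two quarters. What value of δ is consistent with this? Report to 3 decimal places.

δ ≈ 0.850

Equating present values: 8576.50 = 3800δ + 7400δ².
So 7400δ² + 3800δ − 8576.50 = 0.
The positive root is δ = [−3800 + √(3800² + 4·7400·8576.50)] / (2·7400) = (−3800 + 16380.000)/14800 ≈ 0.850.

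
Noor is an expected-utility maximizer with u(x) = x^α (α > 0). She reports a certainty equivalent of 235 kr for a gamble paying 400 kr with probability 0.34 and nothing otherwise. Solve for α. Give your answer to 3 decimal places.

Since u(0) = 0, the lottery's EU is 0.34·400^α.
Equating: 235^α = 0.34·400^α, i.e. 0.5875^α = 0.34.
Take logs: α = ln 0.34 / ln(235/400) ≈ 2.02830.

α ≈ 2.028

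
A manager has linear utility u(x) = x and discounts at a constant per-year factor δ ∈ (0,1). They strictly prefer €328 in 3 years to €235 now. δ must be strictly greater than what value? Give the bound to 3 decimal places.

δ > 0.895

Comparing present values: 235 < δ^3·328.
Hence δ^3 > 235/328 = 0.71646, and x ↦ x^(1/3) is increasing on (0,∞).
δ > 0.71646^(1/3) = 0.895.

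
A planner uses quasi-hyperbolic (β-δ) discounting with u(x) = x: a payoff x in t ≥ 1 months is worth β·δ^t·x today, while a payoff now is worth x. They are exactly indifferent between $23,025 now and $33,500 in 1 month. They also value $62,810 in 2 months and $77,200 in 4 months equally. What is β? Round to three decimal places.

β ≈ 0.762

The second indifference involves only future payoffs, so β cancels: β·δ^2·62810 = β·δ^4·77200, giving δ^2 = 62810/77200 = 0.81360, so δ = 0.90200.
Substituting δ into 23025 = β·δ·33500: β = 23025/(30216.945) ≈ 0.762.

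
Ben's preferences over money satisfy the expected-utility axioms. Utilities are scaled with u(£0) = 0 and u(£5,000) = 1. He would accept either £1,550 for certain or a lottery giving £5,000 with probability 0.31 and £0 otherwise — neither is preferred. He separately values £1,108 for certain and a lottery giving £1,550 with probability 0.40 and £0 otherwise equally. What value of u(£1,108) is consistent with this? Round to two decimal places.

0.12

The first gamble pins u(£1,550): it must equal 0.31·1 + 0.69·0 = 0.31.
The second indifference gives u(£1,108) = 0.40·u(£1,550) + 0.60·u(£0) = 0.40·0.31 + 0.60·0.00 = 0.1240.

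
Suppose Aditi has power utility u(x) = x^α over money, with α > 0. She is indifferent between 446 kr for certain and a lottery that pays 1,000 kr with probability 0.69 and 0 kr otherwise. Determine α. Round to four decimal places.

EU(lottery) = 0.69·1000^α + 0.31·0 = 0.69·1000^α.
Setting u(446) equal to that: 446^α = 0.69·1000^α ⇒ (446/1000)^α = 0.69.
α = ln(0.69) / ln(446/1000) = -0.3710637/-0.8074363 ≈ 0.4596.

α ≈ 0.4596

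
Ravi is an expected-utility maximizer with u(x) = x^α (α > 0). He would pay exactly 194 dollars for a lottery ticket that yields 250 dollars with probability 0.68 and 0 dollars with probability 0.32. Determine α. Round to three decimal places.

Since u(0) = 0, the lottery's EU is 0.68·250^α.
Setting u(194) equal to that: 194^α = 0.68·250^α ⇒ (194/250)^α = 0.68.
α = ln(0.68) / ln(194/250) = -0.385662/-0.253603 ≈ 1.521.

α ≈ 1.521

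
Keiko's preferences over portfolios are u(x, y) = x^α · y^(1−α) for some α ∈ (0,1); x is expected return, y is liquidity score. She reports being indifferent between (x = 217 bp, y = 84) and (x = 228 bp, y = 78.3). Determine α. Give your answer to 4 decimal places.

Indifference: 217^α · 84^(1−α) = 228^α · 78.3^(1−α).
Rearrange to (217/228)^α = (78.3/84)^(1−α) and take logs: α·-0.0494483 = (1−α)·-0.0702692.
So α/(1−α) = (-0.0702692)/(-0.0494483) = 1.4210640, and α = 1.4210640/2.4210640 ≈ 0.5870.

α ≈ 0.5870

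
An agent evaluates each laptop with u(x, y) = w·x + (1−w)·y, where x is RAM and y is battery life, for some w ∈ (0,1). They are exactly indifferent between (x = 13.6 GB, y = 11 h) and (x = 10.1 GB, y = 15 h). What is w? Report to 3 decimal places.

u(13.6,11) = u(10.1,15) means w·13.6 + (1−w)·11 = w·10.1 + (1−w)·15.
Collecting terms: w·3.5 = (1−w)·4.
So w/(1−w) = 4/3.5 = 1.1429, giving w = 4/(3.5+4) = 0.533.

w = 0.533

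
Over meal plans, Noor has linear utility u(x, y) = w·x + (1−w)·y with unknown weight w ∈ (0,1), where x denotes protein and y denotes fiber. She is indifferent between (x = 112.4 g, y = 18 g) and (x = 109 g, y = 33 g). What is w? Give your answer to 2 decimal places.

w = 0.82

Equating utilities: w·112.4 + (1−w)·18 = w·109 + (1−w)·33.
Collecting terms: w·3.4 = (1−w)·15.
So w/(1−w) = 15/3.4 = 4.4118, giving w = 15/(3.4+15) = 0.82.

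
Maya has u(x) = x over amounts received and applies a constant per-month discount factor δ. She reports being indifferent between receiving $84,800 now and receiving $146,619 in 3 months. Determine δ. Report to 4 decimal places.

Indifference means u(84800) = δ^3 · u(146619), so δ^3 = u(84800)/u(146619).
With u(x) = x: δ^3 = 84800/146619 = 0.57837.
So δ = 0.57837^(1/3) ≈ 0.8332.

δ ≈ 0.8332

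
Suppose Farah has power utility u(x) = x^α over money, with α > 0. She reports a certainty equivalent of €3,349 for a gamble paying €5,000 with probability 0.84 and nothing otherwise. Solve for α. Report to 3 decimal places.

α ≈ 0.435

EU(lottery) = 0.84·5000^α + 0.16·0 = 0.84·5000^α.
Setting u(3349) equal to that: 3349^α = 0.84·5000^α ⇒ (3349/5000)^α = 0.84.
α = ln(0.84) / ln(3349/5000) = -0.174353/-0.400776 ≈ 0.435.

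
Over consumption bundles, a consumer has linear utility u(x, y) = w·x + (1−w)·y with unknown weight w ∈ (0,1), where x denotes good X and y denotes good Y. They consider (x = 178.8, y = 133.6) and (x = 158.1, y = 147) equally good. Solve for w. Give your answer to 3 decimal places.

w = 0.393

Indifference: w·178.8 + (1−w)·133.6 = w·158.1 + (1−w)·147.
Rearranging, 20.7·w − 13.4·(1−w) = 0.
So w/(1−w) = 13.4/20.7 = 0.6473, giving w = 13.4/(20.7+13.4) = 0.393.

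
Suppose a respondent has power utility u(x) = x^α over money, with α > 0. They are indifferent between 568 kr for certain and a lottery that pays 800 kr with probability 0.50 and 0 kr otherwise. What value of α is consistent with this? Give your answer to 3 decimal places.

α ≈ 2.024

The lottery's expected utility is 0.50·u(800) + 0.50·u(0) = 0.50·800^α (since u(0) = 0 for α > 0).
Equating: 568^α = 0.50·800^α, i.e. 0.7100^α = 0.50.
Taking logs: α·ln(568/800) = ln(0.50), so α = -0.693147 / -0.342490 ≈ 2.024.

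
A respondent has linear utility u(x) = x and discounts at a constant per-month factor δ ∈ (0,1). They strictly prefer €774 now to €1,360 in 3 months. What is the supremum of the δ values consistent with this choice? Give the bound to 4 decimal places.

Comparing present values: 774 > δ^3·1360.
Hence δ^3 < 774/1360 = 0.56912, and x ↦ x^(1/3) is increasing on (0,∞).
δ < 0.56912^(1/3) = 0.8287.

δ < 0.8287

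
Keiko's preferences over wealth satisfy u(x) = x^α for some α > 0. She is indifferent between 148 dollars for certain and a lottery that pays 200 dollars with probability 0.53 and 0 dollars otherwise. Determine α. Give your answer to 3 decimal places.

Since u(0) = 0, the lottery's EU is 0.53·200^α.
Indifference: 148^α = 0.53·200^α, so (148/200)^α = 0.53.
Taking logs: α·ln(148/200) = ln(0.53), so α = -0.634878 / -0.301105 ≈ 2.108.

α ≈ 2.108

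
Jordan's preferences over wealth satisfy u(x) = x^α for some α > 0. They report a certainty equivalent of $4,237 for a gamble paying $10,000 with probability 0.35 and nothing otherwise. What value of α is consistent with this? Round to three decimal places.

α ≈ 1.223

The lottery's expected utility is 0.35·u(10000) + 0.65·u(0) = 0.35·10000^α (since u(0) = 0 for α > 0).
Indifference: 4237^α = 0.35·10000^α, so (4237/10000)^α = 0.35.
Taking logs: α·ln(4237/10000) = ln(0.35), so α = -1.049822 / -0.858730 ≈ 1.223.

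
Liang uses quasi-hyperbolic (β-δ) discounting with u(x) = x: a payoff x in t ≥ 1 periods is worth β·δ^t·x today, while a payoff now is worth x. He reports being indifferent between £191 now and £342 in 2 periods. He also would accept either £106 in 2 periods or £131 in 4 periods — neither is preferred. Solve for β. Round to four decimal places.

From the later pair, β·δ^2·106 = β·δ^4·131; dividing through, δ^2 = 106/131 = 0.80916, so δ = 0.89953.
Now use the now-vs-future pair: 191 = β·δ^2·342 gives β = 191/(0.80916·342) ≈ 0.6902.

β ≈ 0.6902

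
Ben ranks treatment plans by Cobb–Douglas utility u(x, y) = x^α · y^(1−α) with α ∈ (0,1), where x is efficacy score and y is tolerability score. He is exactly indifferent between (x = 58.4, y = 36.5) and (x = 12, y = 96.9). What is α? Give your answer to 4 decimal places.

The Cobb–Douglas utilities coincide, so 58.4^α·36.5^(1−α) = 12^α·96.9^(1−α).
(58.4/12)^α = (96.9/36.5)^(1−α); take logs: α·ln(58.4/12) = (1−α)·ln(96.9/36.5), i.e. α·1.5824092 = (1−α)·0.9763673.
Thus α·(2.5587765) = 0.9763673, so α = 0.9763673/2.5587765 ≈ 0.3816.

α ≈ 0.3816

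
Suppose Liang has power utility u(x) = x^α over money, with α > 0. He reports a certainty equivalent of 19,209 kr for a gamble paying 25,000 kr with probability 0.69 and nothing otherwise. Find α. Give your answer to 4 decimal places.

The lottery's expected utility is 0.69·u(25000) + 0.31·u(0) = 0.69·25000^α (since u(0) = 0 for α > 0).
Setting u(19209) equal to that: 19209^α = 0.69·25000^α ⇒ (19209/25000)^α = 0.69.
Taking logs: α·ln(19209/25000) = ln(0.69), so α = -0.3710637 / -0.2634969 ≈ 1.4082.

α ≈ 1.4082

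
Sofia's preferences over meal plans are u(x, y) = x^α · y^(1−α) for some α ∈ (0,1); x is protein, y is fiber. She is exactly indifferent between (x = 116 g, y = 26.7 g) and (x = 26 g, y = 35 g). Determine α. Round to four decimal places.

Set the two utilities equal: 116^α·26.7^(1−α) = 26^α·35^(1−α).
Rearrange to (116/26)^α = (35/26.7)^(1−α) and take logs: α·1.4954937 = (1−α)·0.2706845.
With A = 1.4954937 and B = 0.2706845: α·A = (1−α)·B, so α = B/(A+B) = 0.2706845/1.7661782 ≈ 0.1533.

α ≈ 0.1533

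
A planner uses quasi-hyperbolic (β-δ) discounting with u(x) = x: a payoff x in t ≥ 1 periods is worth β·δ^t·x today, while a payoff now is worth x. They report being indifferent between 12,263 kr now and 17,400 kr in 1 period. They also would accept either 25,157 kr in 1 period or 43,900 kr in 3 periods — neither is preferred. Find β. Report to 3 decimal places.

The second indifference involves only future payoffs, so β cancels: β·δ^1·25157 = β·δ^3·43900, giving δ^2 = 25157/43900 = 0.57305, so δ = 0.75700.
The first indifference: 12263 = β·δ·17400, so β = 12263/(δ·17400) = 12263/(0.75700·17400) ≈ 0.931.

β ≈ 0.931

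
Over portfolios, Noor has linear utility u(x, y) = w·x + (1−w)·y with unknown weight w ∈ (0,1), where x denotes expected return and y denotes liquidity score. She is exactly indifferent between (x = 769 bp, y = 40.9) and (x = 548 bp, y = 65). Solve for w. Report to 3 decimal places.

Equating utilities: w·769 + (1−w)·40.9 = w·548 + (1−w)·65.
w·(769−548) = (1−w)·(65−40.9), i.e. w·221 = (1−w)·24.1.
So w/(1−w) = 24.1/221 = 0.1090, giving w = 24.1/(221+24.1) = 0.098.

w = 0.098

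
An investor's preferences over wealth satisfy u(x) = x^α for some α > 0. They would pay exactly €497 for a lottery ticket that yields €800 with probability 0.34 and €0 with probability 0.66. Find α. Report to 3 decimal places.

The lottery's expected utility is 0.34·u(800) + 0.66·u(0) = 0.34·800^α (since u(0) = 0 for α > 0).
Indifference: 497^α = 0.34·800^α, so (497/800)^α = 0.34.
Take logs: α = ln 0.34 / ln(497/800) ≈ 2.26630.

α ≈ 2.266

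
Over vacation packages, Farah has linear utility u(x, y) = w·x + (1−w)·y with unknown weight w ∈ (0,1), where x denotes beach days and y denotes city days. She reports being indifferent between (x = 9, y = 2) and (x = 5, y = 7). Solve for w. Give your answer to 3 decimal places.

w = 0.556

Indifference: w·9 + (1−w)·2 = w·5 + (1−w)·7.
w·(9−5) = (1−w)·(7−2), i.e. w·4 = (1−w)·5.
Hence w = 5/(4+5) = 5/9 = 0.556.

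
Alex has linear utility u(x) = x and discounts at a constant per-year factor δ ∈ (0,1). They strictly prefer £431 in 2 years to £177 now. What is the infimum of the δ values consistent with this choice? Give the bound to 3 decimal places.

δ > 0.641

The preference means 177 < δ^2·431.
So δ^2 > 177/431 = 0.41067; taking the square root of both positive sides preserves the inequality.
δ > 0.41067^(1/2) = 0.641.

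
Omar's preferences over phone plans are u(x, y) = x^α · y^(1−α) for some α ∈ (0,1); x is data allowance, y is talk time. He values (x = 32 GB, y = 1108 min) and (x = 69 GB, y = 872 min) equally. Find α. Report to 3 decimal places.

Set the two utilities equal: 32^α·1108^(1−α) = 69^α·872^(1−α).
Rearrange to (32/69)^α = (872/1108)^(1−α) and take logs: α·-0.768371 = (1−α)·-0.239522.
Thus α·(-1.007893) = -0.239522, so α = -0.239522/-1.007893 ≈ 0.238.

α ≈ 0.238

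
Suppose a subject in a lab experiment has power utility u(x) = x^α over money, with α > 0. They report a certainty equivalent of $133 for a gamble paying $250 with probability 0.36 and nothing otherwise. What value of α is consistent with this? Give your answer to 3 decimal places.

α ≈ 1.619

The lottery's expected utility is 0.36·u(250) + 0.64·u(0) = 0.36·250^α (since u(0) = 0 for α > 0).
Setting u(133) equal to that: 133^α = 0.36·250^α ⇒ (133/250)^α = 0.36.
Taking logs: α·ln(133/250) = ln(0.36), so α = -1.021651 / -0.631112 ≈ 1.619.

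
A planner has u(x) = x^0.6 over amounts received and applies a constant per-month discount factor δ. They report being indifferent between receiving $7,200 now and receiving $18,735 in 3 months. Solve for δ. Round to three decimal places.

The payoff in 3 months is discounted by δ^3, so u(7200) = δ^3·u(18735) and δ^3 = u(7200)/u(18735).
With u(x) = x^0.6: δ^3 = 7200^0.6/18735^0.6 = (7200/18735)^0.6 = 0.56339.
Hence δ = (0.56339)^(1/3) = 0.82592.

δ ≈ 0.826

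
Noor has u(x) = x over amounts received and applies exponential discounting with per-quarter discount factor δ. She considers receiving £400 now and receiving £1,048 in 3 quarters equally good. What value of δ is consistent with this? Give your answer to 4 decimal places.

δ ≈ 0.7254

The payoff in 3 quarters is discounted by δ^3, so u(400) = δ^3·u(1048) and δ^3 = u(400)/u(1048).
With u(x) = x: δ^3 = 400/1048 = 0.38168.
So δ = 0.38168^(1/3) ≈ 0.7254.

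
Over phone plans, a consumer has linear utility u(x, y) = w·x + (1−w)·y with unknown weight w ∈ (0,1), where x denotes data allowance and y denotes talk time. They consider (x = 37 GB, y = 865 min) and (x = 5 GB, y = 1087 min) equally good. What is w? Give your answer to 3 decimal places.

w = 0.874

Indifference: w·37 + (1−w)·865 = w·5 + (1−w)·1087.
Collecting terms: w·32 = (1−w)·222.
Hence w = 222/(32+222) = 222/254 = 0.874.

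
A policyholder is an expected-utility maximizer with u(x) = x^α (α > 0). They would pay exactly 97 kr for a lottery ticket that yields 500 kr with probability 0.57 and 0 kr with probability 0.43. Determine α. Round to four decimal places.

α ≈ 0.3428

Since u(0) = 0, the lottery's EU is 0.57·500^α.
Setting u(97) equal to that: 97^α = 0.57·500^α ⇒ (97/500)^α = 0.57.
α = ln(0.57) / ln(97/500) = -0.5621189/-1.6398971 ≈ 0.3428.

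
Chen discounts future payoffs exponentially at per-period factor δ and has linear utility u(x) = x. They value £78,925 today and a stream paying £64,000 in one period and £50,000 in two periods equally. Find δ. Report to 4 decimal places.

δ ≈ 0.7700

Present value of the stream is 64000·δ + 50000·δ². Indifference gives 64000δ + 50000δ² = 78925.
That is, 50000δ² + 64000δ − 78925 = 0, a quadratic in δ.
δ = (−64000 + √(64000² + 4·50000·78925)) / (2·50000) = (−64000 + √19881000000.00) / 100000 ≈ 0.7700.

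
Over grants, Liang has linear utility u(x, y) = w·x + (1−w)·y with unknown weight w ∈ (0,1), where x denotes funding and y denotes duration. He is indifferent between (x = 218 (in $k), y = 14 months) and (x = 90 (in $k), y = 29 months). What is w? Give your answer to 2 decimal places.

w = 0.10

Indifference: w·218 + (1−w)·14 = w·90 + (1−w)·29.
w·(218−90) = (1−w)·(29−14), i.e. w·128 = (1−w)·15.
Hence w = 15/(128+15) = 15/143 = 0.10.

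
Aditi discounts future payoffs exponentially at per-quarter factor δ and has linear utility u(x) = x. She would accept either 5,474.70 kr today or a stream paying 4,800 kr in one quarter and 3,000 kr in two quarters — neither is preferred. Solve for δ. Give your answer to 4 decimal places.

Equating present values: 5474.70 = 4800δ + 3000δ².
Rearranged: 3000δ² + 4800δ − 5474.70 = 0.
The positive root is δ = [−4800 + √(4800² + 4·3000·5474.70)] / (2·3000) = (−4800 + 9420.000)/6000 ≈ 0.7700.

δ ≈ 0.7700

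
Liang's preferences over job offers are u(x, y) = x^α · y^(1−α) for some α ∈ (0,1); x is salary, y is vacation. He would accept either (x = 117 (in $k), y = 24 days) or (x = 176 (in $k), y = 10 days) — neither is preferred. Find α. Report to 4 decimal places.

α ≈ 0.6819

Indifference: 117^α · 24^(1−α) = 176^α · 10^(1−α).
(117/176)^α = (10/24)^(1−α); take logs: α·ln(117/176) = (1−α)·ln(10/24), i.e. α·-0.4083101 = (1−α)·-0.8754687.
With A = -0.4083101 and B = -0.8754687: α·A = (1−α)·B, so α = B/(A+B) = -0.8754687/-1.2837788 ≈ 0.6819.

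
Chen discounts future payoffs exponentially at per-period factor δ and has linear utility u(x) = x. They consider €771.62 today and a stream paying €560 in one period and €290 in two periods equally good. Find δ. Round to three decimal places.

Equating present values: 771.62 = 560δ + 290δ².
So 290δ² + 560δ − 771.62 = 0.
δ = (−560 + √(560² + 4·290·771.62)) / (2·290) = (−560 + √1208679.20) / 580 ≈ 0.930.

δ ≈ 0.930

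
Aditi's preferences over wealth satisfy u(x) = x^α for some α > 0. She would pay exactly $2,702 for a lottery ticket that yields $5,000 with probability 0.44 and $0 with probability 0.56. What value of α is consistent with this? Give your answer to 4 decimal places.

α ≈ 1.3340

EU(lottery) = 0.44·5000^α + 0.56·0 = 0.44·5000^α.
Equating: 2702^α = 0.44·5000^α, i.e. 0.5404^α = 0.44.
α = ln(0.44) / ln(2702/5000) = -0.8209806/-0.6154457 ≈ 1.3340.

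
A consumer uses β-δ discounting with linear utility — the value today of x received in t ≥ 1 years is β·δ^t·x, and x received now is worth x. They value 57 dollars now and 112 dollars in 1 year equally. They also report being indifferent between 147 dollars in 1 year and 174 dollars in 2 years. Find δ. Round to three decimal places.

Both payoffs in the second observation are in the future, so β drops out: δ^1·147 = δ^2·174 ⇒ δ = 147/174 = 0.84483.

δ ≈ 0.845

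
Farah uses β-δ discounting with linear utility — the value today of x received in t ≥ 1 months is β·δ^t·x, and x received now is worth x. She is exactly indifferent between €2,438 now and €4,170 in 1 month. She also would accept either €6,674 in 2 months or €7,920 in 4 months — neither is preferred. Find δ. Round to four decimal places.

The second indifference involves only future payoffs, so β cancels: β·δ^2·6674 = β·δ^4·7920, giving δ^2 = 6674/7920 = 0.84268, so δ = 0.91797.

δ ≈ 0.9180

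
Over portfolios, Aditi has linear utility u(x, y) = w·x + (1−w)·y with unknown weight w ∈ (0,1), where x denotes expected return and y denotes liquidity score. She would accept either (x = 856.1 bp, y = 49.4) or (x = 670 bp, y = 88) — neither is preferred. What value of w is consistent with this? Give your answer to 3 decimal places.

w = 0.172

u(856.1,49.4) = u(670,88) means w·856.1 + (1−w)·49.4 = w·670 + (1−w)·88.
Collecting terms: w·186.1 = (1−w)·38.6.
Hence w = 38.6/(186.1+38.6) = 38.6/224.7 = 0.172.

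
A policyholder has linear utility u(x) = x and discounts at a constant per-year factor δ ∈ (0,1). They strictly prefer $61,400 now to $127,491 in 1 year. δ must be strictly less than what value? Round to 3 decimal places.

Comparing present values: 61400 > δ·127491.
So δ < 61400/127491 = 0.48160.

δ < 0.482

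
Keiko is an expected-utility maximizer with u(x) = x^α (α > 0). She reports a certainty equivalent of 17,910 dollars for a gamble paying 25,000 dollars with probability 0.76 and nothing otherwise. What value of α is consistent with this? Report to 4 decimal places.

α ≈ 0.8229

The lottery's expected utility is 0.76·u(25000) + 0.24·u(0) = 0.76·25000^α (since u(0) = 0 for α > 0).
Indifference: 17910^α = 0.76·25000^α, so (17910/25000)^α = 0.76.
Take logs: α = ln 0.76 / ln(17910/25000) ≈ 0.822858.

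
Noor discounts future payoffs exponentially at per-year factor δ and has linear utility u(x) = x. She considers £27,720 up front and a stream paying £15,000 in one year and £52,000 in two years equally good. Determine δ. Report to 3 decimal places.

The stream is worth 15000δ + 52000δ² today, so 15000δ + 52000δ² = 27720.
That is, 52000δ² + 15000δ − 27720 = 0, a quadratic in δ.
δ = (−15000 + √(15000² + 4·52000·27720)) / (2·52000) = (−15000 + √5990760000.00) / 104000 ≈ 0.600.

δ ≈ 0.600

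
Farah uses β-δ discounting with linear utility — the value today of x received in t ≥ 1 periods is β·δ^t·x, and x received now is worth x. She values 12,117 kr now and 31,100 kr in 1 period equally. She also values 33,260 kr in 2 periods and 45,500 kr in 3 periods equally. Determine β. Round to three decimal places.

β ≈ 0.533

From the later pair, β·δ^2·33260 = β·δ^3·45500; dividing through, δ = 33260/45500 = 0.73099.
Now use the now-vs-future pair: 12117 = β·δ·31100 gives β = 12117/(0.73099·31100) ≈ 0.533.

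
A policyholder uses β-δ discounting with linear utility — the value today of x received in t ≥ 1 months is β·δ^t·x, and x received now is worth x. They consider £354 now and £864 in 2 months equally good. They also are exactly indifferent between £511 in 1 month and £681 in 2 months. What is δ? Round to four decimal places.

δ ≈ 0.7504

Both payoffs in the second observation are in the future, so β drops out: δ^1·511 = δ^2·681 ⇒ δ = 511/681 = 0.75037.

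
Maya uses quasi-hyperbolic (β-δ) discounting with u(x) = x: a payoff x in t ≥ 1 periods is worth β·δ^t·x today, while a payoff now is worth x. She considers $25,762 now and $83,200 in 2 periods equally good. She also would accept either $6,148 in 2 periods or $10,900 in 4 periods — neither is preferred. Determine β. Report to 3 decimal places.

β ≈ 0.549

From the later pair, β·δ^2·6148 = β·δ^4·10900; dividing through, δ^2 = 6148/10900 = 0.56404, so δ = 0.75102.
Substituting δ into 25762 = β·δ^2·83200: β = 25762/(46927.853) ≈ 0.549.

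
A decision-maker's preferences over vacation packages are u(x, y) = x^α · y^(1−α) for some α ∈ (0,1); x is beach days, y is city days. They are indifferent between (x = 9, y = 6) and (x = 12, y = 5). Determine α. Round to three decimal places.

The Cobb–Douglas utilities coincide, so 9^α·6^(1−α) = 12^α·5^(1−α).
Taking logs: α·ln 9 + (1−α)·ln 6 = α·ln 12 + (1−α)·ln 5, i.e. α·-0.287682 = (1−α)·-0.182322.
So α/(1−α) = (-0.182322)/(-0.287682) = 0.633762, and α = 0.633762/1.633762 ≈ 0.388.

α ≈ 0.388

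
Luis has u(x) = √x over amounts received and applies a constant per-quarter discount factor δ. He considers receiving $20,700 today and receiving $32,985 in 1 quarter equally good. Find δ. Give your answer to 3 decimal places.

The payoff in 1 quarter is discounted by δ, so u(20700) = δ·u(32985) and δ = u(20700)/u(32985).
With u(x) = √x: δ = √20700/√32985 = √(20700/32985) = 0.79219.

δ ≈ 0.792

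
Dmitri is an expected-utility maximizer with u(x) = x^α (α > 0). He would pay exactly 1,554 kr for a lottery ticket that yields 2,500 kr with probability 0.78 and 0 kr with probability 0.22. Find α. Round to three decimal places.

α ≈ 0.523

EU(lottery) = 0.78·2500^α + 0.22·0 = 0.78·2500^α.
Equating: 1554^α = 0.78·2500^α, i.e. 0.6216^α = 0.78.
α = ln(0.78) / ln(1554/2500) = -0.248461/-0.475458 ≈ 0.523.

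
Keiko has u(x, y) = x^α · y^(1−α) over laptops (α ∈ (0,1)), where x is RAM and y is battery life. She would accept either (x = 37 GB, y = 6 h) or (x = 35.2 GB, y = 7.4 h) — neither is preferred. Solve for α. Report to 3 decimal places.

α ≈ 0.808

Set the two utilities equal: 37^α·6^(1−α) = 35.2^α·7.4^(1−α).
Rearrange to (37/35.2)^α = (7.4/6)^(1−α) and take logs: α·0.049872 = (1−α)·0.209721.
Thus α·(0.259593) = 0.209721, so α = 0.209721/0.259593 ≈ 0.808.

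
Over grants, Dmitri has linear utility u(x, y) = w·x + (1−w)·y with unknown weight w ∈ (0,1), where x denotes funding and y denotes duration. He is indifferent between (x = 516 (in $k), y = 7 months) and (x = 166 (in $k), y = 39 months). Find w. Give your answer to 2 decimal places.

w = 0.08

u(516,7) = u(166,39) means w·516 + (1−w)·7 = w·166 + (1−w)·39.
Collecting terms: w·350 = (1−w)·32.
The marginal rate of substitution is 32/350, so w = 32/(350+32) = 0.08.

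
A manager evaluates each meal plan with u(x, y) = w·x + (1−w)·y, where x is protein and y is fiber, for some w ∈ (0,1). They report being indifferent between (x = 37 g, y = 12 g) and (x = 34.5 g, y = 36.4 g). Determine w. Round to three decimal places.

u(37,12) = u(34.5,36.4) means w·37 + (1−w)·12 = w·34.5 + (1−w)·36.4.
w·(37−34.5) = (1−w)·(36.4−12), i.e. w·2.5 = (1−w)·24.4.
The marginal rate of substitution is 24.4/2.5, so w = 24.4/(2.5+24.4) = 0.907.

w = 0.907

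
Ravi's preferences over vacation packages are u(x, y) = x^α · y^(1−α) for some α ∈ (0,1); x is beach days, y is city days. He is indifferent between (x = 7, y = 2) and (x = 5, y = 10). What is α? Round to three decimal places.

The Cobb–Douglas utilities coincide, so 7^α·2^(1−α) = 5^α·10^(1−α).
Rearrange to (7/5)^α = (10/2)^(1−α) and take logs: α·0.336472 = (1−α)·1.609438.
Thus α·(1.945910) = 1.609438, so α = 1.609438/1.945910 ≈ 0.827.

α ≈ 0.827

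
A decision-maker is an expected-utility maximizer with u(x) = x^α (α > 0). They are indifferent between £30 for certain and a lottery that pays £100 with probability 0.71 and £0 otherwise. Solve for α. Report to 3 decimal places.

Since u(0) = 0, the lottery's EU is 0.71·100^α.
Setting u(30) equal to that: 30^α = 0.71·100^α ⇒ (30/100)^α = 0.71.
Taking logs: α·ln(30/100) = ln(0.71), so α = -0.342490 / -1.203973 ≈ 0.284.

α ≈ 0.284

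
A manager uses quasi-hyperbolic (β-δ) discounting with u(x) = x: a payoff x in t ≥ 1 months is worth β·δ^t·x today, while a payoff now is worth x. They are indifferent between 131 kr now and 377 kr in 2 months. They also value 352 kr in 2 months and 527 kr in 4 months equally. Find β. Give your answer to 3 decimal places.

β ≈ 0.520

From the later pair, β·δ^2·352 = β·δ^4·527; dividing through, δ^2 = 352/527 = 0.66793, so δ = 0.81727.
Now use the now-vs-future pair: 131 = β·δ^2·377 gives β = 131/(0.66793·377) ≈ 0.520.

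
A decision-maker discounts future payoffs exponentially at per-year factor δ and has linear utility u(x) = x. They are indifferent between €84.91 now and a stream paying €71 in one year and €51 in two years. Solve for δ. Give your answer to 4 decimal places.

Present value of the stream is 71·δ + 51·δ². Indifference gives 71δ + 51δ² = 84.91.
Rearranged: 51δ² + 71δ − 84.91 = 0.
δ = (−71 + √(71² + 4·51·84.91)) / (2·51) = (−71 + √22362.64) / 102 ≈ 0.7700.

δ ≈ 0.7700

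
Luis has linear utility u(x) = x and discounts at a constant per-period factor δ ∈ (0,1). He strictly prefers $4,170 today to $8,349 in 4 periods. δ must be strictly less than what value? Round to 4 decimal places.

Under u(x) = x this choice says 4170 > δ^4·8349.
Hence δ^4 < 4170/8349 = 0.49946, and x ↦ x^(1/4) is increasing on (0,∞).
δ < (4170/8349)^(1/4) ≈ 0.8407.

δ < 0.8407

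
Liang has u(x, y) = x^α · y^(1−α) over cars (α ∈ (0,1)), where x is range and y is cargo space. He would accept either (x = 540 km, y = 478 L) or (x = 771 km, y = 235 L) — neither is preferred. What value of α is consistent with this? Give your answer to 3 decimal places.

The Cobb–Douglas utilities coincide, so 540^α·478^(1−α) = 771^α·235^(1−α).
(540/771)^α = (235/478)^(1−α); take logs: α·ln(540/771) = (1−α)·ln(235/478), i.e. α·-0.356119 = (1−α)·-0.710025.
With A = -0.356119 and B = -0.710025: α·A = (1−α)·B, so α = B/(A+B) = -0.710025/-1.066144 ≈ 0.666.

α ≈ 0.666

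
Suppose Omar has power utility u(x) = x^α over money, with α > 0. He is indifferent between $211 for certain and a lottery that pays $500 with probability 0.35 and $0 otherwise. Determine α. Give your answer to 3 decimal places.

The lottery's expected utility is 0.35·u(500) + 0.65·u(0) = 0.35·500^α (since u(0) = 0 for α > 0).
Setting u(211) equal to that: 211^α = 0.35·500^α ⇒ (211/500)^α = 0.35.
α = ln(0.35) / ln(211/500) = -1.049822/-0.862750 ≈ 1.217.

α ≈ 1.217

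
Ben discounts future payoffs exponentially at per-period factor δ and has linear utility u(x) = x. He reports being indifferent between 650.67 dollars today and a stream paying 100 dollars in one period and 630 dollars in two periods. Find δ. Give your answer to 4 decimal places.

δ ≈ 0.9400

The stream is worth 100δ + 630δ² today, so 100δ + 630δ² = 650.67.
That is, 630δ² + 100δ − 650.67 = 0, a quadratic in δ.
δ = (−100 + √(100² + 4·630·650.67)) / (2·630) = (−100 + √1649688.40) / 1260 ≈ 0.9400.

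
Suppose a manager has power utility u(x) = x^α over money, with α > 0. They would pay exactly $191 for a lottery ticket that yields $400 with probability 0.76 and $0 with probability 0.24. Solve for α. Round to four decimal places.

EU(lottery) = 0.76·400^α + 0.24·0 = 0.76·400^α.
Equating: 191^α = 0.76·400^α, i.e. 0.4775^α = 0.76.
Take logs: α = ln 0.76 / ln(191/400) ≈ 0.371266.

α ≈ 0.3713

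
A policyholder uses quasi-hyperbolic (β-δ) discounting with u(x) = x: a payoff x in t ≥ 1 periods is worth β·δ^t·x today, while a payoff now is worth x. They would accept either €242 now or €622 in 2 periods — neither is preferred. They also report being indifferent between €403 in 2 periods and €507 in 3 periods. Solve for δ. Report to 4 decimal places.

Both payoffs in the second observation are in the future, so β drops out: δ^2·403 = δ^3·507 ⇒ δ = 403/507 = 0.79487.

δ ≈ 0.7949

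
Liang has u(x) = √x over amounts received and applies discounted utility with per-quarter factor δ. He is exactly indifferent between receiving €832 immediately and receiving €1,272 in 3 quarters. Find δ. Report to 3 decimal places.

δ ≈ 0.932

Equating discounted utilities: u(832) = δ^3·u(1272) ⇒ δ^3 = u(832)/u(1272).
Since u(x) = √x, δ^3 = √(832/1272) = 0.80876.
Hence δ = (0.80876)^(1/3) = 0.93169.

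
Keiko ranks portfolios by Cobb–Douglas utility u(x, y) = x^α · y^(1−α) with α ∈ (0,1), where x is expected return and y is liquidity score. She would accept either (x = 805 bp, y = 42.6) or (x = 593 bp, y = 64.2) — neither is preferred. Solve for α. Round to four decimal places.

Set the two utilities equal: 805^α·42.6^(1−α) = 593^α·64.2^(1−α).
Rearrange to (805/593)^α = (64.2/42.6)^(1−α) and take logs: α·0.3056479 = (1−α)·0.4101490.
With A = 0.3056479 and B = 0.4101490: α·A = (1−α)·B, so α = B/(A+B) = 0.4101490/0.7157969 ≈ 0.5730.

α ≈ 0.5730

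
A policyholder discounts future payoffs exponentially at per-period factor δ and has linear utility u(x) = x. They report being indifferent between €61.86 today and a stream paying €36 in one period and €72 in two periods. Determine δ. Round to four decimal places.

Present value of the stream is 36·δ + 72·δ². Indifference gives 36δ + 72δ² = 61.86.
That is, 72δ² + 36δ − 61.86 = 0, a quadratic in δ.
δ = (−36 + √(36² + 4·72·61.86)) / (2·72) = (−36 + √19111.68) / 144 ≈ 0.7100.

δ ≈ 0.7100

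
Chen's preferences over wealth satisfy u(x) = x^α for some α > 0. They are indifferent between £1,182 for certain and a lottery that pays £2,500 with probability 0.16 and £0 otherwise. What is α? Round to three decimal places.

α ≈ 2.446

The lottery's expected utility is 0.16·u(2500) + 0.84·u(0) = 0.16·2500^α (since u(0) = 0 for α > 0).
Setting u(1182) equal to that: 1182^α = 0.16·2500^α ⇒ (1182/2500)^α = 0.16.
Taking logs: α·ln(1182/2500) = ln(0.16), so α = -1.832581 / -0.749083 ≈ 2.446.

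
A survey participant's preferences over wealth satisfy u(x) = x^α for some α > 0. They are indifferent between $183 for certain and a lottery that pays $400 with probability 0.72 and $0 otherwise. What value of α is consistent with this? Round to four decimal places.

α ≈ 0.4201

The lottery's expected utility is 0.72·u(400) + 0.28·u(0) = 0.72·400^α (since u(0) = 0 for α > 0).
Setting u(183) equal to that: 183^α = 0.72·400^α ⇒ (183/400)^α = 0.72.
Take logs: α = ln 0.72 / ln(183/400) ≈ 0.420094.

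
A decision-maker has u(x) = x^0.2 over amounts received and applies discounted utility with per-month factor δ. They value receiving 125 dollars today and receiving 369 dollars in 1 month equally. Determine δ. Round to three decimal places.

δ ≈ 0.805

Equating discounted utilities: u(125) = δ·u(369) ⇒ δ = u(125)/u(369).
Since u(x) = x^0.2, δ = (125/369)^0.2 = 0.33875^0.2 = 0.80534.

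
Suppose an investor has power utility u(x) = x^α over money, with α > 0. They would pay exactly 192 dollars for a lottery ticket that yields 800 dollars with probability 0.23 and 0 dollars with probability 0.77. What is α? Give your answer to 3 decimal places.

Since u(0) = 0, the lottery's EU is 0.23·800^α.
Indifference: 192^α = 0.23·800^α, so (192/800)^α = 0.23.
Taking logs: α·ln(192/800) = ln(0.23), so α = -1.469676 / -1.427116 ≈ 1.030.

α ≈ 1.030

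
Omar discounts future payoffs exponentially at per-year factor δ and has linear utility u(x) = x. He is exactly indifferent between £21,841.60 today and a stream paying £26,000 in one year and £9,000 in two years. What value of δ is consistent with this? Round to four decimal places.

Equating present values: 21841.60 = 26000δ + 9000δ².
So 9000δ² + 26000δ − 21841.60 = 0.
δ = (−26000 + √(26000² + 4·9000·21841.60)) / (2·9000) = (−26000 + √1462297600.00) / 18000 ≈ 0.6800.

δ ≈ 0.6800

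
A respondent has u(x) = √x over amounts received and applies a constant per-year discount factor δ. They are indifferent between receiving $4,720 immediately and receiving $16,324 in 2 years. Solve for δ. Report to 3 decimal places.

Equating discounted utilities: u(4720) = δ^2·u(16324) ⇒ δ^2 = u(4720)/u(16324).
With u(x) = √x: δ^2 = √4720/√16324 = √(4720/16324) = 0.53772.
So δ = 0.53772^(1/2) ≈ 0.733.

δ ≈ 0.733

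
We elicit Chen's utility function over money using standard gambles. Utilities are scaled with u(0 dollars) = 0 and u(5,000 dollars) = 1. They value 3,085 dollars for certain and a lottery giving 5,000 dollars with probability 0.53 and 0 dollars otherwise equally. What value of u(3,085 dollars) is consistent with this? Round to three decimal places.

0.530

u(3,085 dollars) equals the lottery's expected utility: 0.53·1 + 0.47·0 = 0.53.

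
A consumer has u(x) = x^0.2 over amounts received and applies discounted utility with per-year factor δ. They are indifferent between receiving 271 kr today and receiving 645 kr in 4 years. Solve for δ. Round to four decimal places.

Equating discounted utilities: u(271) = δ^4·u(645) ⇒ δ^4 = u(271)/u(645).
With u(x) = x^0.2: δ^4 = 271^0.2/645^0.2 = (271/645)^0.2 = 0.84078.
So δ = 0.84078^(1/4) ≈ 0.9576.

δ ≈ 0.9576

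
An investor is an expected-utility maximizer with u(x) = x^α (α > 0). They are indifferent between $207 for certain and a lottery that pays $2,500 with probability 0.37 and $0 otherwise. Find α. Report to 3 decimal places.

α ≈ 0.399

The lottery's expected utility is 0.37·u(2500) + 0.63·u(0) = 0.37·2500^α (since u(0) = 0 for α > 0).
Setting u(207) equal to that: 207^α = 0.37·2500^α ⇒ (207/2500)^α = 0.37.
Take logs: α = ln 0.37 / ln(207/2500) ≈ 0.39909.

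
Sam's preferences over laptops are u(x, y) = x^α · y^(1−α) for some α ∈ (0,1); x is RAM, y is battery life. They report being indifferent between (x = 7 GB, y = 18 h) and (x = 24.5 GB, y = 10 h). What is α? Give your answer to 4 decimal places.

α ≈ 0.3194

The Cobb–Douglas utilities coincide, so 7^α·18^(1−α) = 24.5^α·10^(1−α).
Taking logs: α·ln 7 + (1−α)·ln 18 = α·ln 24.5 + (1−α)·ln 10, i.e. α·-1.2527630 = (1−α)·-0.5877867.
With A = -1.2527630 and B = -0.5877867: α·A = (1−α)·B, so α = B/(A+B) = -0.5877867/-1.8405497 ≈ 0.3194.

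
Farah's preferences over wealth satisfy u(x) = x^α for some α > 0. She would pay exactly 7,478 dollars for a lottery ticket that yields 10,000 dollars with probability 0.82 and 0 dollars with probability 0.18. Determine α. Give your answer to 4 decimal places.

α ≈ 0.6829

EU(lottery) = 0.82·10000^α + 0.18·0 = 0.82·10000^α.
Equating: 7478^α = 0.82·10000^α, i.e. 0.7478^α = 0.82.
α = ln(0.82) / ln(7478/10000) = -0.1984509/-0.2906197 ≈ 0.6829.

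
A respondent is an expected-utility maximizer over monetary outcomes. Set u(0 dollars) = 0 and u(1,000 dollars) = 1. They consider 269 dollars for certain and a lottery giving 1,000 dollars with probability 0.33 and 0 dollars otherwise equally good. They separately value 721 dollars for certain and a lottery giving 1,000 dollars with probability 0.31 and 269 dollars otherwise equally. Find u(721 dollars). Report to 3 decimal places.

0.538

From the first indifference, u(269 dollars) = 0.33·u(1,000 dollars) + 0.67·u(0 dollars) = 0.33·1 + 0.67·0 = 0.33.
The second indifference gives u(721 dollars) = 0.31·u(1,000 dollars) + 0.69·u(269 dollars) = 0.31·1.00 + 0.69·0.33 = 0.5377.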